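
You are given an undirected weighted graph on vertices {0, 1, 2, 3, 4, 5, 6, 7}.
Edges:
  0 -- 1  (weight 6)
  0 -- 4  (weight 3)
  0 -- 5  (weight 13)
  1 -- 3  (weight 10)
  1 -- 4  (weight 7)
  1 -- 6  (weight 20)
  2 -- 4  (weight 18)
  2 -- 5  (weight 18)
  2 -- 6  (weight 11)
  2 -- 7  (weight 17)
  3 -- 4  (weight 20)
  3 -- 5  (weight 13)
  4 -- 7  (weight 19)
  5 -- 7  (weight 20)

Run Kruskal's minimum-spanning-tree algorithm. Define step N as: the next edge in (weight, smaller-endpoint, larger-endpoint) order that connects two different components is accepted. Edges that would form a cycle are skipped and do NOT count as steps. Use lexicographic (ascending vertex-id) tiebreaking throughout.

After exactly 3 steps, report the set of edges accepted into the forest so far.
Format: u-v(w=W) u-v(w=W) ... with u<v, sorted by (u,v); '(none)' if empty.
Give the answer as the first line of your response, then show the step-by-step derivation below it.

0-1(w=6) 0-4(w=3) 1-3(w=10)

step 1: add edge 0-4 (w=3); MST = {0-4(w=3)}
step 2: add edge 0-1 (w=6); MST = {0-1(w=6) 0-4(w=3)}
step 3: add edge 1-3 (w=10); MST = {0-1(w=6) 0-4(w=3) 1-3(w=10)}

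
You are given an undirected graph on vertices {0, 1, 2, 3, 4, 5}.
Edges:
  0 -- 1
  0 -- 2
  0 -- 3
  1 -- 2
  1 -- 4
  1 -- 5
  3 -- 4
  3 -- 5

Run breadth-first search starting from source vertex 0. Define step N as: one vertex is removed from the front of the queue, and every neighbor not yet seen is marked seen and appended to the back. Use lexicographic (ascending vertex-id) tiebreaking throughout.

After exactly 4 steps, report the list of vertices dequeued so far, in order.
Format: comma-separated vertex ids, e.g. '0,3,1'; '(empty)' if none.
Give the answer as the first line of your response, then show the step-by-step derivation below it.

0,1,2,3

step 1: dequeue 0; queue=[1,2,3]; order=0
step 2: dequeue 1; queue=[2,3,4,5]; order=0,1
step 3: dequeue 2; queue=[3,4,5]; order=0,1,2
step 4: dequeue 3; queue=[4,5]; order=0,1,2,3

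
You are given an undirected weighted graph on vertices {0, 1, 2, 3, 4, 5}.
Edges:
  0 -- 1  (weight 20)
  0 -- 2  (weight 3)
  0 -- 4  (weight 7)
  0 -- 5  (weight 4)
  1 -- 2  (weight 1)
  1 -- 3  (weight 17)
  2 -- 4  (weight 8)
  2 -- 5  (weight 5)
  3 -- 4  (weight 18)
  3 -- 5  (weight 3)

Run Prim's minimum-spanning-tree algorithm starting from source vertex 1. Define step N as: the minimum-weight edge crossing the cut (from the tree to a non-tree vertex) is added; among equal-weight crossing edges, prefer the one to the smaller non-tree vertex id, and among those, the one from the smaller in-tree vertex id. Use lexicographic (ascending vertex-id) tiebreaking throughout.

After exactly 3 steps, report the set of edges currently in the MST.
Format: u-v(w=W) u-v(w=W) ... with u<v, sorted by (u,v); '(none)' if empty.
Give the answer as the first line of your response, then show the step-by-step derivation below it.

0-2(w=3) 0-5(w=4) 1-2(w=1)

step 1: add edge 1-2 (w=1); MST = {1-2(w=1)}
step 2: add edge 0-2 (w=3); MST = {0-2(w=3) 1-2(w=1)}
step 3: add edge 0-5 (w=4); MST = {0-2(w=3) 0-5(w=4) 1-2(w=1)}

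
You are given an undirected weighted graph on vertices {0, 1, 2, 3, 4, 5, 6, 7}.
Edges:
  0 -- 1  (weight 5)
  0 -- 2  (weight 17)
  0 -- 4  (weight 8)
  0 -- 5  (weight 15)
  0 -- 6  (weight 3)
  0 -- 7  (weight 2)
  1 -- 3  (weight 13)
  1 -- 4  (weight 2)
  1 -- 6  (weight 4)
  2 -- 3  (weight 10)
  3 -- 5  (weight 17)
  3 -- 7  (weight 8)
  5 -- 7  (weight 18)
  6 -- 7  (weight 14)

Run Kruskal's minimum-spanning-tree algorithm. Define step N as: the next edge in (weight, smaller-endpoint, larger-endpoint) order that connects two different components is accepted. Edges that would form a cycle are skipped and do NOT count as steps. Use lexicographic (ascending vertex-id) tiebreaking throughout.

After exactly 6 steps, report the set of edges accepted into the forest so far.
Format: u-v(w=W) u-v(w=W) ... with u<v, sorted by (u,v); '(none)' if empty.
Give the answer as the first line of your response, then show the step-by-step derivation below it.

0-6(w=3) 0-7(w=2) 1-4(w=2) 1-6(w=4) 2-3(w=10) 3-7(w=8)

step 1: add edge 0-7 (w=2); MST = {0-7(w=2)}
step 2: add edge 1-4 (w=2); MST = {0-7(w=2) 1-4(w=2)}
step 3: add edge 0-6 (w=3); MST = {0-6(w=3) 0-7(w=2) 1-4(w=2)}
step 4: add edge 1-6 (w=4); MST = {0-6(w=3) 0-7(w=2) 1-4(w=2) 1-6(w=4)}
step 5: add edge 3-7 (w=8); MST = {0-6(w=3) 0-7(w=2) 1-4(w=2) 1-6(w=4) 3-7(w=8)}
step 6: add edge 2-3 (w=10); MST = {0-6(w=3) 0-7(w=2) 1-4(w=2) 1-6(w=4) 2-3(w=10) 3-7(w=8)}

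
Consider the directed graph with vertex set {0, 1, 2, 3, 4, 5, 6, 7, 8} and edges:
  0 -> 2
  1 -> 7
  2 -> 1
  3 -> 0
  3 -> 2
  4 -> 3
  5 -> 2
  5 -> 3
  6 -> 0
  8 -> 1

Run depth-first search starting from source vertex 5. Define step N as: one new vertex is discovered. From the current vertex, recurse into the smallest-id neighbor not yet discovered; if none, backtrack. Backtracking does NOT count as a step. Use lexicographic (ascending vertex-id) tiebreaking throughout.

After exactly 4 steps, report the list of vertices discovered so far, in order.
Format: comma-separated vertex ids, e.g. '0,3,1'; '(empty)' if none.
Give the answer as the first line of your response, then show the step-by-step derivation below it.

5,2,1,7

step 1: discover 5; path=5; order=5
step 2: discover 2; path=5>2; order=5,2
step 3: discover 1; path=5>2>1; order=5,2,1
step 4: discover 7; path=5>2>1>7; order=5,2,1,7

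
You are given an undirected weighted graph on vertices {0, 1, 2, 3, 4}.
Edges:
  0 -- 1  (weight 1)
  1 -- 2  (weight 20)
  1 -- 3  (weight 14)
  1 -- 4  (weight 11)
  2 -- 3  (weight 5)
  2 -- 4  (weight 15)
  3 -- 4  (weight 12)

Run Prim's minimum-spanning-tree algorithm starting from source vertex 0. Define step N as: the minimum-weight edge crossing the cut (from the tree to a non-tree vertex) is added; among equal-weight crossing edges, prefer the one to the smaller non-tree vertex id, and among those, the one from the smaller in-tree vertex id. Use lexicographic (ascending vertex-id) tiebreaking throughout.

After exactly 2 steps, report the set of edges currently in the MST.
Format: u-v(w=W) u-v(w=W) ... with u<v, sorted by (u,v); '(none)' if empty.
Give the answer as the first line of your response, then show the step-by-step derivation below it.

0-1(w=1) 1-4(w=11)

step 1: add edge 0-1 (w=1); MST = {0-1(w=1)}
step 2: add edge 1-4 (w=11); MST = {0-1(w=1) 1-4(w=11)}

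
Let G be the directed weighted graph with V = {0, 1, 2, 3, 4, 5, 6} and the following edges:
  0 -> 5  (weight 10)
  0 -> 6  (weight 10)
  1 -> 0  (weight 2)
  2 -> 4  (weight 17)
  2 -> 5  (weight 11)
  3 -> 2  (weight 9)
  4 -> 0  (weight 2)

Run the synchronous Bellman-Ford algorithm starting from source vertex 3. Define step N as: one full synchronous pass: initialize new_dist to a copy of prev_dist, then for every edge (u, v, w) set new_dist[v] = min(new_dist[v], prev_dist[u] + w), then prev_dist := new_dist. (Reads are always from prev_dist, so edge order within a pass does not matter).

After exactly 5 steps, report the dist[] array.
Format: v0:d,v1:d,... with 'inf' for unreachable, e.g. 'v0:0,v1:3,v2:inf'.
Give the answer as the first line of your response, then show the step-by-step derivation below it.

v0:28,v1:inf,v2:9,v3:0,v4:26,v5:20,v6:38

step 1: dist = v0:inf,v1:inf,v2:9,v3:0,v4:inf,v5:inf,v6:inf
step 2: dist = v0:inf,v1:inf,v2:9,v3:0,v4:26,v5:20,v6:inf
step 3: dist = v0:28,v1:inf,v2:9,v3:0,v4:26,v5:20,v6:inf
step 4: dist = v0:28,v1:inf,v2:9,v3:0,v4:26,v5:20,v6:38
step 5: dist = v0:28,v1:inf,v2:9,v3:0,v4:26,v5:20,v6:38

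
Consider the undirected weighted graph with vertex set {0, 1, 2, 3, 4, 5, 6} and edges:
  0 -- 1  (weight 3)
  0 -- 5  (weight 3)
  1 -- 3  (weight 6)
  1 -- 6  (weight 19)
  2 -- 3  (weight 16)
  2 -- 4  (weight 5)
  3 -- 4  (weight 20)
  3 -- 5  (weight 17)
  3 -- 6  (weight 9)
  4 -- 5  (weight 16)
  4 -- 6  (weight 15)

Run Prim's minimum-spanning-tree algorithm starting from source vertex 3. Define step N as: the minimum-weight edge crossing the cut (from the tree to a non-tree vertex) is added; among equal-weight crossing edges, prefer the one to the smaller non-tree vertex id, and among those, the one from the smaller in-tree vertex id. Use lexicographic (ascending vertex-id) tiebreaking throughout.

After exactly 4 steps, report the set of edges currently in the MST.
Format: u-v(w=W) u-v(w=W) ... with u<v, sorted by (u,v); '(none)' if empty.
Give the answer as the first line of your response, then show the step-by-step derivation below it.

0-1(w=3) 0-5(w=3) 1-3(w=6) 3-6(w=9)

step 1: add edge 1-3 (w=6); MST = {1-3(w=6)}
step 2: add edge 0-1 (w=3); MST = {0-1(w=3) 1-3(w=6)}
step 3: add edge 0-5 (w=3); MST = {0-1(w=3) 0-5(w=3) 1-3(w=6)}
step 4: add edge 3-6 (w=9); MST = {0-1(w=3) 0-5(w=3) 1-3(w=6) 3-6(w=9)}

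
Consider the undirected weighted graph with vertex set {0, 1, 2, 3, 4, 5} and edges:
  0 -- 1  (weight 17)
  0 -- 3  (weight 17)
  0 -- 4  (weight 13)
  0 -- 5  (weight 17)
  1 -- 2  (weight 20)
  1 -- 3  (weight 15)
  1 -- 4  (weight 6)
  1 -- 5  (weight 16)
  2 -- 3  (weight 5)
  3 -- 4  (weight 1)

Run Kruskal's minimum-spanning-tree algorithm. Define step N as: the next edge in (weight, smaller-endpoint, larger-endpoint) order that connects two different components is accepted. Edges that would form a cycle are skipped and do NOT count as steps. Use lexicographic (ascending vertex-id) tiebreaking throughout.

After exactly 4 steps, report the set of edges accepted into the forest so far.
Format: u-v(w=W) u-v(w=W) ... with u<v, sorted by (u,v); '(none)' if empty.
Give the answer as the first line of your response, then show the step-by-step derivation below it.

0-4(w=13) 1-4(w=6) 2-3(w=5) 3-4(w=1)

step 1: add edge 3-4 (w=1); MST = {3-4(w=1)}
step 2: add edge 2-3 (w=5); MST = {2-3(w=5) 3-4(w=1)}
step 3: add edge 1-4 (w=6); MST = {1-4(w=6) 2-3(w=5) 3-4(w=1)}
step 4: add edge 0-4 (w=13); MST = {0-4(w=13) 1-4(w=6) 2-3(w=5) 3-4(w=1)}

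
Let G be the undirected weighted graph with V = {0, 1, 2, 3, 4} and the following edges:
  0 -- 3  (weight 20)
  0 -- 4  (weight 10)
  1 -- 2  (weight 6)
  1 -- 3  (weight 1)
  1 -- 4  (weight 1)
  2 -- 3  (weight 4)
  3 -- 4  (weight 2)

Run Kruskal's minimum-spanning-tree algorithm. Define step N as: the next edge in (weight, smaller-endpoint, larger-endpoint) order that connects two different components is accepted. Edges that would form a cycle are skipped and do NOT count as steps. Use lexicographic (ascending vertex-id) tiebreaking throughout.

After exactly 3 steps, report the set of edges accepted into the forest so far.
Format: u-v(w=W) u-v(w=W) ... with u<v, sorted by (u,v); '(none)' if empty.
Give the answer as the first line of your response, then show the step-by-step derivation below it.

1-3(w=1) 1-4(w=1) 2-3(w=4)

step 1: add edge 1-3 (w=1); MST = {1-3(w=1)}
step 2: add edge 1-4 (w=1); MST = {1-3(w=1) 1-4(w=1)}
step 3: add edge 2-3 (w=4); MST = {1-3(w=1) 1-4(w=1) 2-3(w=4)}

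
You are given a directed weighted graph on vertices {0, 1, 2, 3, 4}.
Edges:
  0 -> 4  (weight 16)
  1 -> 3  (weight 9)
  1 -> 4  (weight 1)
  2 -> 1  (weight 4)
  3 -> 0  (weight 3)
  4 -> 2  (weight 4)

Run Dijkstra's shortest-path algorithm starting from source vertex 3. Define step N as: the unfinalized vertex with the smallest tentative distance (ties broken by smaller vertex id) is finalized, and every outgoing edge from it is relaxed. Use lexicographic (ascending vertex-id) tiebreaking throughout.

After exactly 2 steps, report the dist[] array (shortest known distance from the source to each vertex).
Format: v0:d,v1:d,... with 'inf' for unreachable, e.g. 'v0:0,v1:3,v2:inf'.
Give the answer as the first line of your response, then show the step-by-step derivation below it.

v0:3,v1:inf,v2:inf,v3:0,v4:19

step 1: dist = v0:3,v1:inf,v2:inf,v3:0,v4:inf
step 2: dist = v0:3,v1:inf,v2:inf,v3:0,v4:19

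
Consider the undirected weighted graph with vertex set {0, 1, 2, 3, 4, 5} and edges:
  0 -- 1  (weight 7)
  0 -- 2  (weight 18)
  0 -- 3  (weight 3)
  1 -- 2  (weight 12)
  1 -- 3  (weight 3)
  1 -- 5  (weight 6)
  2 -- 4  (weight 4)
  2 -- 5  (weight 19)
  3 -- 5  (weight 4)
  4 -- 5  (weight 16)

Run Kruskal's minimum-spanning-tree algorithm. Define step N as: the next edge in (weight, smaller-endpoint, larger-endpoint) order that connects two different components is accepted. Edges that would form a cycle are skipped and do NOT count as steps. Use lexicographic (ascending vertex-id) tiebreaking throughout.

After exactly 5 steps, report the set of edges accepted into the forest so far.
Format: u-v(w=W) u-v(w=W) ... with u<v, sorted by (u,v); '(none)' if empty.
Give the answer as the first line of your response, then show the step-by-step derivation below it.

0-3(w=3) 1-2(w=12) 1-3(w=3) 2-4(w=4) 3-5(w=4)

step 1: add edge 0-3 (w=3); MST = {0-3(w=3)}
step 2: add edge 1-3 (w=3); MST = {0-3(w=3) 1-3(w=3)}
step 3: add edge 2-4 (w=4); MST = {0-3(w=3) 1-3(w=3) 2-4(w=4)}
step 4: add edge 3-5 (w=4); MST = {0-3(w=3) 1-3(w=3) 2-4(w=4) 3-5(w=4)}
step 5: add edge 1-2 (w=12); MST = {0-3(w=3) 1-2(w=12) 1-3(w=3) 2-4(w=4) 3-5(w=4)}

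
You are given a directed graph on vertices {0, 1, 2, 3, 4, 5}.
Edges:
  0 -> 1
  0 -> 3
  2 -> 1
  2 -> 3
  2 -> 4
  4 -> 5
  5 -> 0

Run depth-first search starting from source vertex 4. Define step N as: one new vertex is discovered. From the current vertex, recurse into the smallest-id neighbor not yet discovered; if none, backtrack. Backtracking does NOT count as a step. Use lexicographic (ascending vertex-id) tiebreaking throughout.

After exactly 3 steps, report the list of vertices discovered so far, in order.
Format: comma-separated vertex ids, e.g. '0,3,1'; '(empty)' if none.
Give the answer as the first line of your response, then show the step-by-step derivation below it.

4,5,0

step 1: discover 4; path=4; order=4
step 2: discover 5; path=4>5; order=4,5
step 3: discover 0; path=4>5>0; order=4,5,0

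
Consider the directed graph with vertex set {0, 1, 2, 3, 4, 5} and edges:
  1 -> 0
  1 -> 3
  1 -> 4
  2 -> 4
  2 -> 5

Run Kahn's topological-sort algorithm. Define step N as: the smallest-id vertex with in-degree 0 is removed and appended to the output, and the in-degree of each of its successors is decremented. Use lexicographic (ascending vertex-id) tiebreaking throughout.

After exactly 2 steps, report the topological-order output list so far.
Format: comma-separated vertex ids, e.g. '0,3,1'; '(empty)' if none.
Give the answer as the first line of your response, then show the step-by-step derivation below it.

1,0

step 1: output 1; order=[1]; indeg=(0,0,0,0,1,1)
step 2: output 0; order=[1,0]; indeg=(0,0,0,0,1,1)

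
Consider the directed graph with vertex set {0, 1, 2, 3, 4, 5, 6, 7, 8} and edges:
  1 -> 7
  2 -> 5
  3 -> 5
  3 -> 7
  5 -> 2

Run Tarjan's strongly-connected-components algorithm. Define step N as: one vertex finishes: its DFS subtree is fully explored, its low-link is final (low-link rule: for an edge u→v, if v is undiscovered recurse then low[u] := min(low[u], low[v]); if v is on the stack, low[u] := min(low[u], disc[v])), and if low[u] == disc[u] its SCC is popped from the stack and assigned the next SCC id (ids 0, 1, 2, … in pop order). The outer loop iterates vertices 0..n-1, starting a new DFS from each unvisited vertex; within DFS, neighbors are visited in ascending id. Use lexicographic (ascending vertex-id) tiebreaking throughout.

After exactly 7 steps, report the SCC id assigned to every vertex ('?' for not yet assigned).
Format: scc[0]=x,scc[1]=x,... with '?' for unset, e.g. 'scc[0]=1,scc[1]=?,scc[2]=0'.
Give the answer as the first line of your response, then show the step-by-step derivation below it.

scc[0]=0,scc[1]=2,scc[2]=3,scc[3]=4,scc[4]=5,scc[5]=3,scc[6]=?,scc[7]=1,scc[8]=?

step 1: low=(low[0]=0,low[1]=?,low[2]=?,low[3]=?,low[4]=?,low[5]=?,low[6]=?,low[7]=?,low[8]=?); scc=(scc[0]=0,scc[1]=?,scc[2]=?,scc[3]=?,scc[4]=?,scc[5]=?,scc[6]=?,scc[7]=?,scc[8]=?)
step 2: low=(low[0]=0,low[1]=1,low[2]=?,low[3]=?,low[4]=?,low[5]=?,low[6]=?,low[7]=2,low[8]=?); scc=(scc[0]=0,scc[1]=?,scc[2]=?,scc[3]=?,scc[4]=?,scc[5]=?,scc[6]=?,scc[7]=1,scc[8]=?)
step 3: low=(low[0]=0,low[1]=1,low[2]=?,low[3]=?,low[4]=?,low[5]=?,low[6]=?,low[7]=2,low[8]=?); scc=(scc[0]=0,scc[1]=2,scc[2]=?,scc[3]=?,scc[4]=?,scc[5]=?,scc[6]=?,scc[7]=1,scc[8]=?)
step 4: low=(low[0]=0,low[1]=1,low[2]=3,low[3]=?,low[4]=?,low[5]=3,low[6]=?,low[7]=2,low[8]=?); scc=(scc[0]=0,scc[1]=2,scc[2]=?,scc[3]=?,scc[4]=?,scc[5]=?,scc[6]=?,scc[7]=1,scc[8]=?)
step 5: low=(low[0]=0,low[1]=1,low[2]=3,low[3]=?,low[4]=?,low[5]=3,low[6]=?,low[7]=2,low[8]=?); scc=(scc[0]=0,scc[1]=2,scc[2]=3,scc[3]=?,scc[4]=?,scc[5]=3,scc[6]=?,scc[7]=1,scc[8]=?)
step 6: low=(low[0]=0,low[1]=1,low[2]=3,low[3]=5,low[4]=?,low[5]=3,low[6]=?,low[7]=2,low[8]=?); scc=(scc[0]=0,scc[1]=2,scc[2]=3,scc[3]=4,scc[4]=?,scc[5]=3,scc[6]=?,scc[7]=1,scc[8]=?)
step 7: low=(low[0]=0,low[1]=1,low[2]=3,low[3]=5,low[4]=6,low[5]=3,low[6]=?,low[7]=2,low[8]=?); scc=(scc[0]=0,scc[1]=2,scc[2]=3,scc[3]=4,scc[4]=5,scc[5]=3,scc[6]=?,scc[7]=1,scc[8]=?)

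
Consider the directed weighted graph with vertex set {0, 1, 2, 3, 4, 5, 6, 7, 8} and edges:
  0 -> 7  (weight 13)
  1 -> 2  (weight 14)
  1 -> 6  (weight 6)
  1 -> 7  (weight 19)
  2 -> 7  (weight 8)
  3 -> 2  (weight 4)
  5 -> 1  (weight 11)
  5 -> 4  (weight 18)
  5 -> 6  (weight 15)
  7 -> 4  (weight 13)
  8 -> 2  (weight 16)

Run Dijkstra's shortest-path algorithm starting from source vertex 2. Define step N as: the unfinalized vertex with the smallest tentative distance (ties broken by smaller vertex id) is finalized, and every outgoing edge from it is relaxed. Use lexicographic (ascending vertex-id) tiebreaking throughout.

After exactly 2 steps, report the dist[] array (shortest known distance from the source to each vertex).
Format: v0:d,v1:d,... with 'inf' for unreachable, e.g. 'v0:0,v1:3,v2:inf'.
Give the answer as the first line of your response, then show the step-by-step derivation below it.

v0:inf,v1:inf,v2:0,v3:inf,v4:21,v5:inf,v6:inf,v7:8,v8:inf

step 1: dist = v0:inf,v1:inf,v2:0,v3:inf,v4:inf,v5:inf,v6:inf,v7:8,v8:inf
step 2: dist = v0:inf,v1:inf,v2:0,v3:inf,v4:21,v5:inf,v6:inf,v7:8,v8:inf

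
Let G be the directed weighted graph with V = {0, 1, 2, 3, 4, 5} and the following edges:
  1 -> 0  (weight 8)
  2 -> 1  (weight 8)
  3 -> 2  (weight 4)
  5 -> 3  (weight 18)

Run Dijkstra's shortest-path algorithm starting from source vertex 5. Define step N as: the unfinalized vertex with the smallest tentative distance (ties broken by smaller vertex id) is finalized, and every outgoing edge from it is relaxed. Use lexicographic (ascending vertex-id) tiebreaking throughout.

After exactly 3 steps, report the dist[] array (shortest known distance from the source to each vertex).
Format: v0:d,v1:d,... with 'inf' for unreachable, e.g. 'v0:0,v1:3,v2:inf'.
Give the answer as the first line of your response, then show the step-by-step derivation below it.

v0:inf,v1:30,v2:22,v3:18,v4:inf,v5:0

step 1: dist = v0:inf,v1:inf,v2:inf,v3:18,v4:inf,v5:0
step 2: dist = v0:inf,v1:inf,v2:22,v3:18,v4:inf,v5:0
step 3: dist = v0:inf,v1:30,v2:22,v3:18,v4:inf,v5:0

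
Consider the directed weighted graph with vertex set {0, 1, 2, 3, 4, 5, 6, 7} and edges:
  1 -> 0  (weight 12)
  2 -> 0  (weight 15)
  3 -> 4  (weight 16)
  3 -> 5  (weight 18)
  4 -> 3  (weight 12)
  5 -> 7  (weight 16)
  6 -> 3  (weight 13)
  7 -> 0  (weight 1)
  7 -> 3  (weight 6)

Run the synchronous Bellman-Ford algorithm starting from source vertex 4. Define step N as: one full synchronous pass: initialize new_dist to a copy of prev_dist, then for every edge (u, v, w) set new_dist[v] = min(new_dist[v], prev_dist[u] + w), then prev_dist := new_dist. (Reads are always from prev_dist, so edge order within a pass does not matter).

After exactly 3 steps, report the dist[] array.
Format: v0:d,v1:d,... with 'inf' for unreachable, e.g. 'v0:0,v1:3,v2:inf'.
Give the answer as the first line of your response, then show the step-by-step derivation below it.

v0:inf,v1:inf,v2:inf,v3:12,v4:0,v5:30,v6:inf,v7:46

step 1: dist = v0:inf,v1:inf,v2:inf,v3:12,v4:0,v5:inf,v6:inf,v7:inf
step 2: dist = v0:inf,v1:inf,v2:inf,v3:12,v4:0,v5:30,v6:inf,v7:inf
step 3: dist = v0:inf,v1:inf,v2:inf,v3:12,v4:0,v5:30,v6:inf,v7:46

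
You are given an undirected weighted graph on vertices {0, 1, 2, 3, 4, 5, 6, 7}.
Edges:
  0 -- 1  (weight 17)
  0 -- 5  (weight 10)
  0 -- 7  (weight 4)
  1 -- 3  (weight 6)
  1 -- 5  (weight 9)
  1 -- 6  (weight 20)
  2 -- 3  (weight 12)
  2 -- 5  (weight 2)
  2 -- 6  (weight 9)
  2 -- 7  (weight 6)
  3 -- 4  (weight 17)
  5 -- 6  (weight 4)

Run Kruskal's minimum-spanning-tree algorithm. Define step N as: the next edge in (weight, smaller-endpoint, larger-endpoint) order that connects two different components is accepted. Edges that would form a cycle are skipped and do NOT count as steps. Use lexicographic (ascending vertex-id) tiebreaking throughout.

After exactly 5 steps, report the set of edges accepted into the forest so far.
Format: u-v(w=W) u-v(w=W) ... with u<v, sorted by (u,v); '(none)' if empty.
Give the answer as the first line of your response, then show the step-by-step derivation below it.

0-7(w=4) 1-3(w=6) 2-5(w=2) 2-7(w=6) 5-6(w=4)

step 1: add edge 2-5 (w=2); MST = {2-5(w=2)}
step 2: add edge 0-7 (w=4); MST = {0-7(w=4) 2-5(w=2)}
step 3: add edge 5-6 (w=4); MST = {0-7(w=4) 2-5(w=2) 5-6(w=4)}
step 4: add edge 1-3 (w=6); MST = {0-7(w=4) 1-3(w=6) 2-5(w=2) 5-6(w=4)}
step 5: add edge 2-7 (w=6); MST = {0-7(w=4) 1-3(w=6) 2-5(w=2) 2-7(w=6) 5-6(w=4)}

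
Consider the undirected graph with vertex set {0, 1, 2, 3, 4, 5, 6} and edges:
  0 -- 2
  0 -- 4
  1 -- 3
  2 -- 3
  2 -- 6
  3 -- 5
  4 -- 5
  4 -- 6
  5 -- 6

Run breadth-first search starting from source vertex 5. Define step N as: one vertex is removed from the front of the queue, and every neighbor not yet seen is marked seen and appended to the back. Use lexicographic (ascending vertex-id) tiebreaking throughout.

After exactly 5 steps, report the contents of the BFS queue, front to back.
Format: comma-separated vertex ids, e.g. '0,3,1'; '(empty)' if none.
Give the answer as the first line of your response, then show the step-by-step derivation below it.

2,0

step 1: dequeue 5; queue=[3,4,6]; order=5
step 2: dequeue 3; queue=[4,6,1,2]; order=5,3
step 3: dequeue 4; queue=[6,1,2,0]; order=5,3,4
step 4: dequeue 6; queue=[1,2,0]; order=5,3,4,6
step 5: dequeue 1; queue=[2,0]; order=5,3,4,6,1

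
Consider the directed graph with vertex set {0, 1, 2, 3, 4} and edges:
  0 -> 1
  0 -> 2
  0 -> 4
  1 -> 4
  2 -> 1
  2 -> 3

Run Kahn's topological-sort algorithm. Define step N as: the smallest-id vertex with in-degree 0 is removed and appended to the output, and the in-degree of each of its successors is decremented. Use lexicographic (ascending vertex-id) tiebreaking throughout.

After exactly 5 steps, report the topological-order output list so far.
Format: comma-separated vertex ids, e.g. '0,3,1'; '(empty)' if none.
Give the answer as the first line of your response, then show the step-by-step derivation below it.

0,2,1,3,4

step 1: output 0; order=[0]; indeg=(0,1,0,1,1)
step 2: output 2; order=[0,2]; indeg=(0,0,0,0,1)
step 3: output 1; order=[0,2,1]; indeg=(0,0,0,0,0)
step 4: output 3; order=[0,2,1,3]; indeg=(0,0,0,0,0)
step 5: output 4; order=[0,2,1,3,4]; indeg=(0,0,0,0,0)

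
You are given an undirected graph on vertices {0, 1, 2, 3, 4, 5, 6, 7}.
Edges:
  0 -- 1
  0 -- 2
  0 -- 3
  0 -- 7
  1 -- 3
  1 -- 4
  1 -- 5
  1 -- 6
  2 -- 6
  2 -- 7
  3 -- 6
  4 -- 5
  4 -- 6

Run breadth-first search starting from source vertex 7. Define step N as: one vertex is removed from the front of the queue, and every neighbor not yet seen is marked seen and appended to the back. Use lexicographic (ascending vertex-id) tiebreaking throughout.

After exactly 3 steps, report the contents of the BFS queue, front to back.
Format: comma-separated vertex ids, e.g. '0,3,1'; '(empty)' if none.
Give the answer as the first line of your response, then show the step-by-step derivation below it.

1,3,6

step 1: dequeue 7; queue=[0,2]; order=7
step 2: dequeue 0; queue=[2,1,3]; order=7,0
step 3: dequeue 2; queue=[1,3,6]; order=7,0,2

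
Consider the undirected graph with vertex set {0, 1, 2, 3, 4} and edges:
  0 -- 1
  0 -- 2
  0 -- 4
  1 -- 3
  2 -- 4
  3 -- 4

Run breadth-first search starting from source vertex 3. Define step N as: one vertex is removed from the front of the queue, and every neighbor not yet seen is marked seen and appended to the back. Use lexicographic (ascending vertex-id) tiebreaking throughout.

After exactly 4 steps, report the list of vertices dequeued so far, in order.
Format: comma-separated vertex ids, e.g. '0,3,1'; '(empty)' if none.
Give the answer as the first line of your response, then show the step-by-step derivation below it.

3,1,4,0

step 1: dequeue 3; queue=[1,4]; order=3
step 2: dequeue 1; queue=[4,0]; order=3,1
step 3: dequeue 4; queue=[0,2]; order=3,1,4
step 4: dequeue 0; queue=[2]; order=3,1,4,0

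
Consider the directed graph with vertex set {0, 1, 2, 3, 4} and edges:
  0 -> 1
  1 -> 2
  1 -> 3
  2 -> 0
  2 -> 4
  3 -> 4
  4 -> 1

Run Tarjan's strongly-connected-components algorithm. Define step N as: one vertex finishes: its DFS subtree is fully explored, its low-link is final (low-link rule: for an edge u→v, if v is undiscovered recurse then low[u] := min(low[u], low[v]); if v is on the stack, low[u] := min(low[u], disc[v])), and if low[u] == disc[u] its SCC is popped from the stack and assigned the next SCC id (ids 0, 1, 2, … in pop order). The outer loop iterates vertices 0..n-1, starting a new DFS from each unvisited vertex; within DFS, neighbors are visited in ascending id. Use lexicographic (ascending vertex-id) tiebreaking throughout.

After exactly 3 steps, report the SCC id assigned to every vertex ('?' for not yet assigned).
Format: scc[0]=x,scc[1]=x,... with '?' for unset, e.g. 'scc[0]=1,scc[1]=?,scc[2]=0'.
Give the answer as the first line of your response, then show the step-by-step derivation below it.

scc[0]=?,scc[1]=?,scc[2]=?,scc[3]=?,scc[4]=?

step 1: low=(low[0]=0,low[1]=1,low[2]=0,low[3]=?,low[4]=1); scc=(scc[0]=?,scc[1]=?,scc[2]=?,scc[3]=?,scc[4]=?)
step 2: low=(low[0]=0,low[1]=1,low[2]=0,low[3]=?,low[4]=1); scc=(scc[0]=?,scc[1]=?,scc[2]=?,scc[3]=?,scc[4]=?)
step 3: low=(low[0]=0,low[1]=0,low[2]=0,low[3]=3,low[4]=1); scc=(scc[0]=?,scc[1]=?,scc[2]=?,scc[3]=?,scc[4]=?)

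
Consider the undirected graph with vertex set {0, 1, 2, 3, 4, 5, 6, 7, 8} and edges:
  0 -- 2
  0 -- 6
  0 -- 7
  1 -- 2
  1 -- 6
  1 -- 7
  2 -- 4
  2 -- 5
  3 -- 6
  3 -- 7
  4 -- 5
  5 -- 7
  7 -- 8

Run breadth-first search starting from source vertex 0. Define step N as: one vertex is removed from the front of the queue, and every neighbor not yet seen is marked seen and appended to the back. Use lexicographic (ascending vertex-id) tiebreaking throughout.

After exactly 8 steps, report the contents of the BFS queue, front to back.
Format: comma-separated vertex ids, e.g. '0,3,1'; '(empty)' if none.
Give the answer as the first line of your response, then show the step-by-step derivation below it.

8

step 1: dequeue 0; queue=[2,6,7]; order=0
step 2: dequeue 2; queue=[6,7,1,4,5]; order=0,2
step 3: dequeue 6; queue=[7,1,4,5,3]; order=0,2,6
step 4: dequeue 7; queue=[1,4,5,3,8]; order=0,2,6,7
step 5: dequeue 1; queue=[4,5,3,8]; order=0,2,6,7,1
step 6: dequeue 4; queue=[5,3,8]; order=0,2,6,7,1,4
step 7: dequeue 5; queue=[3,8]; order=0,2,6,7,1,4,5
step 8: dequeue 3; queue=[8]; order=0,2,6,7,1,4,5,3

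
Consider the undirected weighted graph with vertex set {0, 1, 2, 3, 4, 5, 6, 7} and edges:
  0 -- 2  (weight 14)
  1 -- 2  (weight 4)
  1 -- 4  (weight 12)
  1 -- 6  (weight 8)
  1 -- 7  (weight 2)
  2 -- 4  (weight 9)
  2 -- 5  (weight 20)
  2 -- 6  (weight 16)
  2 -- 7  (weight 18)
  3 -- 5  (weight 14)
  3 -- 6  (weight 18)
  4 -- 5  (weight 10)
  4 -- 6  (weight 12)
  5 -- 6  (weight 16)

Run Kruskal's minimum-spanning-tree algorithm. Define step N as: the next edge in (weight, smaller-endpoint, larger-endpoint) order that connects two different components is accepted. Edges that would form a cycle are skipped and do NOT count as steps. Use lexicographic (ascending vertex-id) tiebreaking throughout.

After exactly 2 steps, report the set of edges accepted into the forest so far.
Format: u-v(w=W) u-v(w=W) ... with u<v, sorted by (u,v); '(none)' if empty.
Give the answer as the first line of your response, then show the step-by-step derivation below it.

1-2(w=4) 1-7(w=2)

step 1: add edge 1-7 (w=2); MST = {1-7(w=2)}
step 2: add edge 1-2 (w=4); MST = {1-2(w=4) 1-7(w=2)}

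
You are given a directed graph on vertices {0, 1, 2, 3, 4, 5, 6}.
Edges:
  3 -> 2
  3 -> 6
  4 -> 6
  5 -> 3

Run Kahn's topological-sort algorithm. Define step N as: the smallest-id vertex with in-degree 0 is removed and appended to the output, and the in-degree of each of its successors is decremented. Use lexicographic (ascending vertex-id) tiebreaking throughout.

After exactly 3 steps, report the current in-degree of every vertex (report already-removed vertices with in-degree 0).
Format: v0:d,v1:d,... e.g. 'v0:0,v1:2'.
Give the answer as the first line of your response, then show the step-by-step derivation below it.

v0:0,v1:0,v2:1,v3:1,v4:0,v5:0,v6:1

step 1: output 0; order=[0]; indeg=(0,0,1,1,0,0,2)
step 2: output 1; order=[0,1]; indeg=(0,0,1,1,0,0,2)
step 3: output 4; order=[0,1,4]; indeg=(0,0,1,1,0,0,1)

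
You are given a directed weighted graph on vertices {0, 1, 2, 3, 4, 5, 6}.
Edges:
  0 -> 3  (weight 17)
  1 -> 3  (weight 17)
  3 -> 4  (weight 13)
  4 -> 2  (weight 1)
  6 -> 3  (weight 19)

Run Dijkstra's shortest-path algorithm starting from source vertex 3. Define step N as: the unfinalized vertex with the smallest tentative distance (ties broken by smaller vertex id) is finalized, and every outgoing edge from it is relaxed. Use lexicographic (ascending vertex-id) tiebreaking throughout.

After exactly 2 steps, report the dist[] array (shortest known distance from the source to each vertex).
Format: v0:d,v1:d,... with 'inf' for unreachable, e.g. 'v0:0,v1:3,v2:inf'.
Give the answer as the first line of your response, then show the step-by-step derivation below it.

v0:inf,v1:inf,v2:14,v3:0,v4:13,v5:inf,v6:inf

step 1: dist = v0:inf,v1:inf,v2:inf,v3:0,v4:13,v5:inf,v6:inf
step 2: dist = v0:inf,v1:inf,v2:14,v3:0,v4:13,v5:inf,v6:inf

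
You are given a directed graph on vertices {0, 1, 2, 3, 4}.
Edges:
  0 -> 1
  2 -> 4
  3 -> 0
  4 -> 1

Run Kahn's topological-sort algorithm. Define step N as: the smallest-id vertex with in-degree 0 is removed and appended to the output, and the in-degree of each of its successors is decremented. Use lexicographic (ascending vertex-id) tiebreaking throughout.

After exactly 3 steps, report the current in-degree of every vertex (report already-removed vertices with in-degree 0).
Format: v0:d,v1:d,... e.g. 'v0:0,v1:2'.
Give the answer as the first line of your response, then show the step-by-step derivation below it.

v0:0,v1:1,v2:0,v3:0,v4:0

step 1: output 2; order=[2]; indeg=(1,2,0,0,0)
step 2: output 3; order=[2,3]; indeg=(0,2,0,0,0)
step 3: output 0; order=[2,3,0]; indeg=(0,1,0,0,0)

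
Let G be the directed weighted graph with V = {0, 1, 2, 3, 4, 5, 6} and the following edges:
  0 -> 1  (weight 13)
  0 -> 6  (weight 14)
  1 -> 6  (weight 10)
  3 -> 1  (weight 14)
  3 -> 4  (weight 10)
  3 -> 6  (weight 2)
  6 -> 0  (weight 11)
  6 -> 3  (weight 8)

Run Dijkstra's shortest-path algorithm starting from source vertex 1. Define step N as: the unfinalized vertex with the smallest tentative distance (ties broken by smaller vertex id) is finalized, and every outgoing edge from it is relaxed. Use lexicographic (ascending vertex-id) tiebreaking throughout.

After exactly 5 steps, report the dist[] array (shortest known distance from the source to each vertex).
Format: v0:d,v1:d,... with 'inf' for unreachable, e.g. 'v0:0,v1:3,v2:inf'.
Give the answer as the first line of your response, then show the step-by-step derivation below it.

v0:21,v1:0,v2:inf,v3:18,v4:28,v5:inf,v6:10

step 1: dist = v0:inf,v1:0,v2:inf,v3:inf,v4:inf,v5:inf,v6:10
step 2: dist = v0:21,v1:0,v2:inf,v3:18,v4:inf,v5:inf,v6:10
step 3: dist = v0:21,v1:0,v2:inf,v3:18,v4:28,v5:inf,v6:10
step 4: dist = v0:21,v1:0,v2:inf,v3:18,v4:28,v5:inf,v6:10
step 5: dist = v0:21,v1:0,v2:inf,v3:18,v4:28,v5:inf,v6:10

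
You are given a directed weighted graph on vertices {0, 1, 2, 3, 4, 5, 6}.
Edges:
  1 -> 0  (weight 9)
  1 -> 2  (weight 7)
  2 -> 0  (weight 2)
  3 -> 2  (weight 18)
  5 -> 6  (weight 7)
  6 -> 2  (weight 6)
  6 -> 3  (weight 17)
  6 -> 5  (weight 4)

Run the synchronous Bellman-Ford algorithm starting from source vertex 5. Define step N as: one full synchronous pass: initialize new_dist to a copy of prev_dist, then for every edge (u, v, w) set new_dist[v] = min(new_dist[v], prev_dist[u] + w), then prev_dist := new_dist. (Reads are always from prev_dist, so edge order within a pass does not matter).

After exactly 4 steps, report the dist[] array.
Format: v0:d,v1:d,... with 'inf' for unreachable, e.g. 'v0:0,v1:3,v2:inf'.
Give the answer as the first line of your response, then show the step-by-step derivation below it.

v0:15,v1:inf,v2:13,v3:24,v4:inf,v5:0,v6:7

step 1: dist = v0:inf,v1:inf,v2:inf,v3:inf,v4:inf,v5:0,v6:7
step 2: dist = v0:inf,v1:inf,v2:13,v3:24,v4:inf,v5:0,v6:7
step 3: dist = v0:15,v1:inf,v2:13,v3:24,v4:inf,v5:0,v6:7
step 4: dist = v0:15,v1:inf,v2:13,v3:24,v4:inf,v5:0,v6:7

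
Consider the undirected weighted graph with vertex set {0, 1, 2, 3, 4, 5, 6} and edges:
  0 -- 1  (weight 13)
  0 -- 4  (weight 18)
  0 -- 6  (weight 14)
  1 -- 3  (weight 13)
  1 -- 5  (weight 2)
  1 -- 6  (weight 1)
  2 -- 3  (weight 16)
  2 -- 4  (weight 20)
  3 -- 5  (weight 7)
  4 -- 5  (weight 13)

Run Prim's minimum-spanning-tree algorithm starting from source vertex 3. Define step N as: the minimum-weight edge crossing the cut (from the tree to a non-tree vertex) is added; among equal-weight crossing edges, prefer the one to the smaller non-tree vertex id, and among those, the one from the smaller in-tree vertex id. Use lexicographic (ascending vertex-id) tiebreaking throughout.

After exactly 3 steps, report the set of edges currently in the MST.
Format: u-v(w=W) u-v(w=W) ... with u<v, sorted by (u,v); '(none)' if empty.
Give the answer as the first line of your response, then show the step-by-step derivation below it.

1-5(w=2) 1-6(w=1) 3-5(w=7)

step 1: add edge 3-5 (w=7); MST = {3-5(w=7)}
step 2: add edge 1-5 (w=2); MST = {1-5(w=2) 3-5(w=7)}
step 3: add edge 1-6 (w=1); MST = {1-5(w=2) 1-6(w=1) 3-5(w=7)}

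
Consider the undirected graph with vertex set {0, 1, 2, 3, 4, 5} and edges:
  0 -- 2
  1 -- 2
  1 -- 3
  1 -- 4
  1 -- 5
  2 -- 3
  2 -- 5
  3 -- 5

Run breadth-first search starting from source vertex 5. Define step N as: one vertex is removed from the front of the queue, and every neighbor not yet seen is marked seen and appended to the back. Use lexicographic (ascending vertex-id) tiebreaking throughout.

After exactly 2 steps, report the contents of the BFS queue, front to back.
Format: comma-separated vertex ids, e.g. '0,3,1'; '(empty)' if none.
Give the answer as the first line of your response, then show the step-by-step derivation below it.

2,3,4

step 1: dequeue 5; queue=[1,2,3]; order=5
step 2: dequeue 1; queue=[2,3,4]; order=5,1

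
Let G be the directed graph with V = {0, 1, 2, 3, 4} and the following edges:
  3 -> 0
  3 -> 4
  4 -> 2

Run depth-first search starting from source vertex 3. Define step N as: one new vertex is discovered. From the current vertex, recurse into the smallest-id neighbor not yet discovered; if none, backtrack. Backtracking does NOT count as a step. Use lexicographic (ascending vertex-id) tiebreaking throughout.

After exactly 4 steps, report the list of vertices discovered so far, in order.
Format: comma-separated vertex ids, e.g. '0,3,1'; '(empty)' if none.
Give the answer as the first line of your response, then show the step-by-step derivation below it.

3,0,4,2

step 1: discover 3; path=3; order=3
step 2: discover 0; path=3>0; order=3,0
step 3: discover 4; path=3>4; order=3,0,4
step 4: discover 2; path=3>4>2; order=3,0,4,2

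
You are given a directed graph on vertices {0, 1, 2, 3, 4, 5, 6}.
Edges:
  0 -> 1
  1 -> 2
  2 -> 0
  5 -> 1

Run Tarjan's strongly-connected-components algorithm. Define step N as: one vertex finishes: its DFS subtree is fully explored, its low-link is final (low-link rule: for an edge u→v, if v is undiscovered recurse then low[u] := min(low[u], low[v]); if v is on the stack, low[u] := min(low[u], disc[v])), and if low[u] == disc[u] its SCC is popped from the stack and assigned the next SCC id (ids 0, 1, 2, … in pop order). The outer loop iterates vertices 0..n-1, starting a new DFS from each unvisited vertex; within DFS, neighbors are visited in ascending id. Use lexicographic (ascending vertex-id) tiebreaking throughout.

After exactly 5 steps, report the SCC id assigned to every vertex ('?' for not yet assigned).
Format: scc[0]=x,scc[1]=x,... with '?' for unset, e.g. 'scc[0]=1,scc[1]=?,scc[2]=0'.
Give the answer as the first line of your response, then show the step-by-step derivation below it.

scc[0]=0,scc[1]=0,scc[2]=0,scc[3]=1,scc[4]=2,scc[5]=?,scc[6]=?

step 1: low=(low[0]=0,low[1]=1,low[2]=0,low[3]=?,low[4]=?,low[5]=?,low[6]=?); scc=(scc[0]=?,scc[1]=?,scc[2]=?,scc[3]=?,scc[4]=?,scc[5]=?,scc[6]=?)
step 2: low=(low[0]=0,low[1]=0,low[2]=0,low[3]=?,low[4]=?,low[5]=?,low[6]=?); scc=(scc[0]=?,scc[1]=?,scc[2]=?,scc[3]=?,scc[4]=?,scc[5]=?,scc[6]=?)
step 3: low=(low[0]=0,low[1]=0,low[2]=0,low[3]=?,low[4]=?,low[5]=?,low[6]=?); scc=(scc[0]=0,scc[1]=0,scc[2]=0,scc[3]=?,scc[4]=?,scc[5]=?,scc[6]=?)
step 4: low=(low[0]=0,low[1]=0,low[2]=0,low[3]=3,low[4]=?,low[5]=?,low[6]=?); scc=(scc[0]=0,scc[1]=0,scc[2]=0,scc[3]=1,scc[4]=?,scc[5]=?,scc[6]=?)
step 5: low=(low[0]=0,low[1]=0,low[2]=0,low[3]=3,low[4]=4,low[5]=?,low[6]=?); scc=(scc[0]=0,scc[1]=0,scc[2]=0,scc[3]=1,scc[4]=2,scc[5]=?,scc[6]=?)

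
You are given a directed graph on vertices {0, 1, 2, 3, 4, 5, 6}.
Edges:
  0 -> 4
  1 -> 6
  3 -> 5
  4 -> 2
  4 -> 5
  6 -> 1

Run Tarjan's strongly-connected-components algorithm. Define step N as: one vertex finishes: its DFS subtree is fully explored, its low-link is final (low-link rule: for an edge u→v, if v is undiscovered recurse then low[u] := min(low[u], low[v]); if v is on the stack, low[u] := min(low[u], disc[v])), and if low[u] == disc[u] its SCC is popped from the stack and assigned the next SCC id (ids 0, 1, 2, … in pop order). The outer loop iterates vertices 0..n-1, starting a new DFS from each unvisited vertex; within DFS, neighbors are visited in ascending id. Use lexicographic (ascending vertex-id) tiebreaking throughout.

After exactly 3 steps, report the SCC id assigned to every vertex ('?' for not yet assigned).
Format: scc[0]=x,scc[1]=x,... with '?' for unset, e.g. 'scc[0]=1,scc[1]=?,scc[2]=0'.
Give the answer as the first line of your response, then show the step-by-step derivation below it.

scc[0]=?,scc[1]=?,scc[2]=0,scc[3]=?,scc[4]=2,scc[5]=1,scc[6]=?

step 1: low=(low[0]=0,low[1]=?,low[2]=2,low[3]=?,low[4]=1,low[5]=?,low[6]=?); scc=(scc[0]=?,scc[1]=?,scc[2]=0,scc[3]=?,scc[4]=?,scc[5]=?,scc[6]=?)
step 2: low=(low[0]=0,low[1]=?,low[2]=2,low[3]=?,low[4]=1,low[5]=3,low[6]=?); scc=(scc[0]=?,scc[1]=?,scc[2]=0,scc[3]=?,scc[4]=?,scc[5]=1,scc[6]=?)
step 3: low=(low[0]=0,low[1]=?,low[2]=2,low[3]=?,low[4]=1,low[5]=3,low[6]=?); scc=(scc[0]=?,scc[1]=?,scc[2]=0,scc[3]=?,scc[4]=2,scc[5]=1,scc[6]=?)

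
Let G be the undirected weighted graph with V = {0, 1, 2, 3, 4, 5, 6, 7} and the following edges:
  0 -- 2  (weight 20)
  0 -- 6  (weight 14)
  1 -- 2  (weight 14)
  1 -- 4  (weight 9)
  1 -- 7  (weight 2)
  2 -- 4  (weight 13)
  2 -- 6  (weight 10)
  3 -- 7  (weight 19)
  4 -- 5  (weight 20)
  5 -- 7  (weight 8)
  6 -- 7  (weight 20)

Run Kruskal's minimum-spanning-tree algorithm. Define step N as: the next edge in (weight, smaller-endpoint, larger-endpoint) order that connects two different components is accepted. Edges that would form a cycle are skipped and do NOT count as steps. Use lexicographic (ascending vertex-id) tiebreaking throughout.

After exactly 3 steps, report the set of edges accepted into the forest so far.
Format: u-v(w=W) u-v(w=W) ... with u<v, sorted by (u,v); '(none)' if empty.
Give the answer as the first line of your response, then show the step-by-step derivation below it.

1-4(w=9) 1-7(w=2) 5-7(w=8)

step 1: add edge 1-7 (w=2); MST = {1-7(w=2)}
step 2: add edge 5-7 (w=8); MST = {1-7(w=2) 5-7(w=8)}
step 3: add edge 1-4 (w=9); MST = {1-4(w=9) 1-7(w=2) 5-7(w=8)}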